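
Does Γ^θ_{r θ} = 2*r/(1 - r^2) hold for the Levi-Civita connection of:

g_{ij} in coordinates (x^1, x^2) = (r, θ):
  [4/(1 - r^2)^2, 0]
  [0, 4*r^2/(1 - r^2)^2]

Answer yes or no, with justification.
Γ^θ_{r θ} = (1/2) g^{θθ} (∂_r g_{θθ} + ∂_θ g_{θr} - ∂_θ g_{rθ}) = (1/2)((1 - r^2)^2/(4*r^2))((-8*(r^3 + r)/(r^2 - 1)^3) + (0) - (0)) = (-r^2 - 1)/(r^3 - r)
This differs from the proposed value 2*r/(1 - r^2).
No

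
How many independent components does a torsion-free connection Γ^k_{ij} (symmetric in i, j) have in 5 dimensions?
Γ^k_{ij} has n choices for the upper index and n(n+1)/2 independent symmetric lower index pairs.
Total = 5 × 5×6/2 = 5 × 15 = 75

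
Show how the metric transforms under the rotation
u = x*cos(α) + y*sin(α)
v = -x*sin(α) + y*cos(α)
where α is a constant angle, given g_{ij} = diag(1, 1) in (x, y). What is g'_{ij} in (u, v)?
Invert the transformation: x = u*cos(α) - v*sin(α), y = u*sin(α) + v*cos(α)
g'_{ij} = (∂x^k/∂x'^i)(∂x^l/∂x'^j) g_{kl}; with g_{kl} = δ_{kl} this is Σ_k (∂x^k/∂x'^i)(∂x^k/∂x'^j).
Jacobian: ∂x/∂u = cos(α), ∂x/∂v = -sin(α), ∂y/∂u = sin(α), ∂y/∂v = cos(α)
g'_{uu} = (cos(α))(cos(α)) + (sin(α))(sin(α)) = 1
g'_{uv} = (cos(α))(-sin(α)) + (sin(α))(cos(α)) = 0
g'_{vv} = (-sin(α))(-sin(α)) + (cos(α))(cos(α)) = 1
g'_{ij} = diag(1, 1)
The Euclidean metric is invariant under rotations.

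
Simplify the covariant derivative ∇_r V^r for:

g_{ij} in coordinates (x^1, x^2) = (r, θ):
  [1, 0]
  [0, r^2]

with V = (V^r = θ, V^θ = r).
Non-zero Christoffel symbols:
Γ^r_{θ θ} = -r
Γ^θ_{r θ} = 1/r
∇_r V^r = ∂_r V^r + Γ^r_{r j} V^j
  = (0) + (0)(θ) + (0)(r)
  = 0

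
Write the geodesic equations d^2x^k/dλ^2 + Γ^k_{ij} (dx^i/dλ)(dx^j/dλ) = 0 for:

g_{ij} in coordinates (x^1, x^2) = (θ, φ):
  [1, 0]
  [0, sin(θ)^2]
Geodesic equation: d^2x^k/dλ^2 + Γ^k_{ij} (dx^i/dλ)(dx^j/dλ) = 0.
Non-zero Christoffel symbols:
Γ^θ_{φ φ} = -sin(2*θ)/2
Γ^φ_{θ φ} = 1/tan(θ)
Substituting (the symmetric pair Γ^k_{ij}, Γ^k_{ji} combines into a factor 2):
d^2θ/dλ^2 - (sin(2*θ)/2) (dφ/dλ)^2 = 0
d^2φ/dλ^2 + (2/tan(θ)) (dθ/dλ)(dφ/dλ) = 0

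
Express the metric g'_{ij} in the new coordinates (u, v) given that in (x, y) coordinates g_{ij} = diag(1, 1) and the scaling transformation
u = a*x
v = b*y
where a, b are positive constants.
Invert the transformation: x = u/a, y = v/b
g'_{ij} = (∂x^k/∂x'^i)(∂x^l/∂x'^j) g_{kl}; with g_{kl} = δ_{kl} this is Σ_k (∂x^k/∂x'^i)(∂x^k/∂x'^j).
Jacobian: ∂x/∂u = 1/a, ∂x/∂v = 0, ∂y/∂u = 0, ∂y/∂v = 1/b
g'_{uu} = (1/a)(1/a) + (0)(0) = 1/a^2
g'_{uv} = (1/a)(0) + (0)(1/b) = 0
g'_{vv} = (0)(0) + (1/b)(1/b) = 1/b^2
g'_{ij} = diag(1/a^2, 1/b^2)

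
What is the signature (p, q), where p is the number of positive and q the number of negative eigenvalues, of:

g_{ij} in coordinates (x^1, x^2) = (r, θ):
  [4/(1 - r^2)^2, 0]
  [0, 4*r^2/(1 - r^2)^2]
The metric is diagonal, so its eigenvalues are the diagonal entries: 4/(1 - r^2)^2, 4*r^2/(1 - r^2)^2 (at a generic point, where coordinate-dependent entries are positive).
2 positive, 0 negative.
(2, 0) - Riemannian (positive definite)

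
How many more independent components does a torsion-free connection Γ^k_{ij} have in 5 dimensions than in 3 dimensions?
Independent components in n dimensions: n × n(n+1)/2 = n^2(n+1)/2.
5D: 5 × 15 = 75
3D: 3 × 6 = 18
Difference = 75 - 18 = 57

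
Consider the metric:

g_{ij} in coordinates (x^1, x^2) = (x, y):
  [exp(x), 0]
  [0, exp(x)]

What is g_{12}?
With x^1 = x, x^2 = y, g_{12} = g_{xy} is the row-1, column-2 entry of the matrix.
g_{12} = 0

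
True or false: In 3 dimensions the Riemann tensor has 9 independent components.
n^2(n^2-1)/12 = 9·8/12 = 6 independent components for n = 3.
False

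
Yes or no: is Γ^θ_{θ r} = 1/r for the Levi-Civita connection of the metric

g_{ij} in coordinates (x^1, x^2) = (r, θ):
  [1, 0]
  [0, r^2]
Γ^θ_{θ r} = (1/2) g^{θθ} (∂_θ g_{θr} + ∂_r g_{θθ} - ∂_θ g_{θr}) = (1/2)(1/r^2)((0) + (2*r) - (0)) = 1/r
This equals the proposed value 1/r.
Yes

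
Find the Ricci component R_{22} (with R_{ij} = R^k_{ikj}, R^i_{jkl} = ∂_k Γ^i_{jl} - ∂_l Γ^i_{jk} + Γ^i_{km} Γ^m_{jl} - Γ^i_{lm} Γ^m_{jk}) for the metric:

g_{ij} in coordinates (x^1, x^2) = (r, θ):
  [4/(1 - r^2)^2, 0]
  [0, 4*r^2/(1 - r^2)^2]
Non-zero Christoffel symbols (Γ^k_{ij} = Γ^k_{ji}):
Γ^r_{r r} = 2*r/(1 - r^2)
Γ^r_{θ θ} = (r^3 + r)/(r^2 - 1)
Γ^θ_{r θ} = (-r^2 - 1)/(r^3 - r)
R^r_{θ r θ} = ∂_r Γ^r_{θ θ} - ∂_θ Γ^r_{θ r} + Γ^r_{r m} Γ^m_{θ θ} - Γ^r_{θ m} Γ^m_{θ r}
  = ((r^4 - 4*r^2 - 1)/(r^2 - 1)^2) - (0) + (-2*r^2*(r^2 + 1)/(r^2 - 1)^2) - (-(r^2 + 1)^2/(r^2 - 1)^2) = -4*r^2/(r^2 - 1)^2
R^θ_{θ θ θ} = 0 (a repeated index in an antisymmetric pair)
R_{θθ} = R^r_{θ r θ} + R^θ_{θ θ θ} = (-4*r^2/(r^2 - 1)^2) + (0) = -4*r^2/(r^2 - 1)^2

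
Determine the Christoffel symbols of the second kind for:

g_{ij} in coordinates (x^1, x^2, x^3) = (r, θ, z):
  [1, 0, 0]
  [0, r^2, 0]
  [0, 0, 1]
Using Γ^k_{ij} = (1/2) g^{km} (∂_i g_{mj} + ∂_j g_{mi} - ∂_m g_{ij}); the metric is diagonal, so only the m = k term contributes.
Non-zero symbols (using the symmetry Γ^k_{ij} = Γ^k_{ji}):
Γ^r_{θ θ} = (1/2) g^{rr} (∂_θ g_{rθ} + ∂_θ g_{rθ} - ∂_r g_{θθ}) = (1/2)(1)((0) + (0) - (2*r)) = -r
Γ^θ_{r θ} = (1/2) g^{θθ} (∂_r g_{θθ} + ∂_θ g_{θr} - ∂_θ g_{rθ}) = (1/2)(1/r^2)((2*r) + (0) - (0)) = 1/r
All other Christoffel symbols are zero.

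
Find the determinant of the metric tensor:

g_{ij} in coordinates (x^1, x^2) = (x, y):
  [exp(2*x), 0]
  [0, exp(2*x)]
For a 2×2 metric: det(g) = g_{11}·g_{22} - g_{12}·g_{21}
= (exp(2*x))·(exp(2*x)) - (0)·(0)
= exp(4*x) - 0
det(g) = exp(4*x)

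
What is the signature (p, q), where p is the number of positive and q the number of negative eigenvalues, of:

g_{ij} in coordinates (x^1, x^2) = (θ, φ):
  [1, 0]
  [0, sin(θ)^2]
The metric is diagonal, so its eigenvalues are the diagonal entries: 1, sin(θ)^2 (at a generic point, where coordinate-dependent entries are positive).
2 positive, 0 negative.
(2, 0) - Riemannian (positive definite)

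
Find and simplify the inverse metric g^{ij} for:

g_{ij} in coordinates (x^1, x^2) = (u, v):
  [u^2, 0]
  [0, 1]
The metric is diagonal, so g^{ij} is diagonal with entries 1/g_{ii}: diag(1/(u^2), 1).
g^{ij}:
  [1/u^2, 0]
  [0, 1]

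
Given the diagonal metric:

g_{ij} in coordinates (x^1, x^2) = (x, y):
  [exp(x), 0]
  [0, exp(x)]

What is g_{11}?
With x^1 = x, x^2 = y, g_{11} = g_{xx} is the row-1, column-1 entry of the matrix.
g_{11} = exp(x)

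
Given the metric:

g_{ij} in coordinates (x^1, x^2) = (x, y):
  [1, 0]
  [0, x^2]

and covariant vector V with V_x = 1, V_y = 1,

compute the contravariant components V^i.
Inverse metric (diagonal): g^{xx} = 1, g^{yy} = 1/x^2
V^i = g^{ij} V_j:
V^x = (1)(1) + (0)(1) = 1
V^y = (0)(1) + (1/x^2)(1) = 1/x^2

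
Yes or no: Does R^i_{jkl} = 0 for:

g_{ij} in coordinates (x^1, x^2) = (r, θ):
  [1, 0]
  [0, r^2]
Non-zero Christoffel symbols:
Γ^r_{θ θ} = -r
Γ^θ_{r θ} = 1/r
Ricci tensor: R_{rr} = 0, R_{rθ} = 0, R_{θθ} = 0
All R_{ij} vanish; in 2 dimensions the Riemann tensor is fully determined by the Ricci tensor, so R^i_{jkl} = 0: the metric is flat (curvilinear coordinates on flat space).
Yes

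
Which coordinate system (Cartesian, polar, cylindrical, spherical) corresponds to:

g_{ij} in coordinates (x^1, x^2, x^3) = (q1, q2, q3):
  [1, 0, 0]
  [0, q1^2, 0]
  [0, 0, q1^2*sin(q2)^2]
The line element ds^2 = dq1^2 + q1^2 dq2^2 + q1^2 sin(q2)^2 dq3^2 is dr^2 + r^2 dθ^2 + r^2 sin(θ)^2 dφ^2 with q1 = r, q2 = θ, q3 = φ.
spherical coordinates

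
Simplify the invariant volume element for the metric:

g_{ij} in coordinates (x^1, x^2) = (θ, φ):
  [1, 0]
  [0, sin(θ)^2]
det(g) = sin(θ)^2
√|det(g)| = sin(θ) (taking 0 < θ < π so that |sin(θ)| = sin(θ))
Volume element: dV = sin(θ) dθ dφ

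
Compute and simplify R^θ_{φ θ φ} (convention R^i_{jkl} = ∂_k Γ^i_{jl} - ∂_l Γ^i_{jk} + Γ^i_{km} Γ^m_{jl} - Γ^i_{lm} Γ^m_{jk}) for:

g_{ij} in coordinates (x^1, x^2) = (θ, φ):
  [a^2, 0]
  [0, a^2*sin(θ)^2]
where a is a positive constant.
Non-zero Christoffel symbols (Γ^k_{ij} = Γ^k_{ji}):
Γ^θ_{φ φ} = -sin(2*θ)/2
Γ^φ_{θ φ} = 1/tan(θ)
R^θ_{φ θ φ} = ∂_θ Γ^θ_{φ φ} - ∂_φ Γ^θ_{φ θ} + Γ^θ_{θ m} Γ^m_{φ φ} - Γ^θ_{φ m} Γ^m_{φ θ}
  = (-cos(2*θ)) - (0) + (0) - (-cos(θ)^2) = sin(θ)^2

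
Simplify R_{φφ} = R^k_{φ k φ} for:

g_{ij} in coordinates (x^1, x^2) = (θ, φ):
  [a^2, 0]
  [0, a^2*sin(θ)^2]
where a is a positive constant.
Non-zero Christoffel symbols (Γ^k_{ij} = Γ^k_{ji}):
Γ^θ_{φ φ} = -sin(2*θ)/2
Γ^φ_{θ φ} = 1/tan(θ)
R^θ_{φ θ φ} = ∂_θ Γ^θ_{φ φ} - ∂_φ Γ^θ_{φ θ} + Γ^θ_{θ m} Γ^m_{φ φ} - Γ^θ_{φ m} Γ^m_{φ θ}
  = (-cos(2*θ)) - (0) + (0) - (-cos(θ)^2) = sin(θ)^2
R^φ_{φ φ φ} = 0 (a repeated index in an antisymmetric pair)
R_{φφ} = R^θ_{φ θ φ} + R^φ_{φ φ φ} = (sin(θ)^2) + (0) = sin(θ)^2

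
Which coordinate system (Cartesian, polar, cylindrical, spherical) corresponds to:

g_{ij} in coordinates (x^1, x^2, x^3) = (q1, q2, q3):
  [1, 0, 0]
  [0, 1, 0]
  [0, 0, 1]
All components are constant and the metric is the identity, i.e. orthonormal rectilinear coordinates.
Cartesian (3D) coordinates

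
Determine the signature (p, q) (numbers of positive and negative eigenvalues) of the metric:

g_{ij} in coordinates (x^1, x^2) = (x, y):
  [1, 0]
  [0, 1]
The metric is diagonal, so its eigenvalues are the diagonal entries: 1, 1 (at a generic point, where coordinate-dependent entries are positive).
2 positive, 0 negative.
(2, 0) - Riemannian (positive definite)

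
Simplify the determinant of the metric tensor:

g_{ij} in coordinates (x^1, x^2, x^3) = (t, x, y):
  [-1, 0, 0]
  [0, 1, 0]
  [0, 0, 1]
Diagonal metric: det(g) = g_{11}·g_{22}·g_{33}
= (-1)·(1)·(1)
det(g) = -1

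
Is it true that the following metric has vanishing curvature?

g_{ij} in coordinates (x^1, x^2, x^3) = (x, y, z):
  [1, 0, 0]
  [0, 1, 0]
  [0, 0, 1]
All metric components are constant, so every Christoffel symbol vanishes and R^i_{jkl} = 0.
Yes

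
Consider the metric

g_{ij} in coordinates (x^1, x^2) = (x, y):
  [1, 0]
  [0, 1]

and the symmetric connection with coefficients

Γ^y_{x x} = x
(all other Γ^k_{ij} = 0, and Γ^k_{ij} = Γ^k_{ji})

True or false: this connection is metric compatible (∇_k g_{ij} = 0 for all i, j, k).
Using ∇_k g_{ij} = ∂_k g_{ij} - Γ^m_{ki} g_{mj} - Γ^m_{kj} g_{im}:
∇_x g_{xy} = (0) - (x) - (0) = -x ≠ 0
So the connection is not metric compatible (it is not the Levi-Civita connection).
False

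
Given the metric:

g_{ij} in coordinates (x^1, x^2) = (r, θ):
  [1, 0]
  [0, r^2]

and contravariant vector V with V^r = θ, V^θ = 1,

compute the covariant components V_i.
V_i = g_{ij} V^j:
V_r = (1)(θ) + (0)(1) = θ
V_θ = (0)(θ) + (r^2)(1) = r^2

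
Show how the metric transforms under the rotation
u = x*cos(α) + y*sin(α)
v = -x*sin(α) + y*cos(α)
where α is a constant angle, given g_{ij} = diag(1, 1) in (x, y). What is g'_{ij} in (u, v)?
Invert the transformation: x = u*cos(α) - v*sin(α), y = u*sin(α) + v*cos(α)
g'_{ij} = (∂x^k/∂x'^i)(∂x^l/∂x'^j) g_{kl}; with g_{kl} = δ_{kl} this is Σ_k (∂x^k/∂x'^i)(∂x^k/∂x'^j).
Jacobian: ∂x/∂u = cos(α), ∂x/∂v = -sin(α), ∂y/∂u = sin(α), ∂y/∂v = cos(α)
g'_{uu} = (cos(α))(cos(α)) + (sin(α))(sin(α)) = 1
g'_{uv} = (cos(α))(-sin(α)) + (sin(α))(cos(α)) = 0
g'_{vv} = (-sin(α))(-sin(α)) + (cos(α))(cos(α)) = 1
g'_{ij} = diag(1, 1)
The Euclidean metric is invariant under rotations.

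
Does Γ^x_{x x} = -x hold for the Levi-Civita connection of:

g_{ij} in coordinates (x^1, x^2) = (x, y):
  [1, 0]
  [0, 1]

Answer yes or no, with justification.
Γ^x_{x x} = (1/2) g^{xx} (∂_x g_{xx} + ∂_x g_{xx} - ∂_x g_{xx}) = (1/2)(1)((0) + (0) - (0)) = 0
This differs from the proposed value -x.
No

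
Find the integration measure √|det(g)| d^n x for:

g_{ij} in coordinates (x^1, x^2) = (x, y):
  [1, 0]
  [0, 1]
det(g) = 1
√|det(g)| = 1
Volume element: dV = 1 dx dy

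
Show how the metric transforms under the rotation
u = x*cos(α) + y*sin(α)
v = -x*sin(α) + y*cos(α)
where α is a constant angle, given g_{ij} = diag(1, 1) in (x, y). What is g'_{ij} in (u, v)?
Invert the transformation: x = u*cos(α) - v*sin(α), y = u*sin(α) + v*cos(α)
g'_{ij} = (∂x^k/∂x'^i)(∂x^l/∂x'^j) g_{kl}; with g_{kl} = δ_{kl} this is Σ_k (∂x^k/∂x'^i)(∂x^k/∂x'^j).
Jacobian: ∂x/∂u = cos(α), ∂x/∂v = -sin(α), ∂y/∂u = sin(α), ∂y/∂v = cos(α)
g'_{uu} = (cos(α))(cos(α)) + (sin(α))(sin(α)) = 1
g'_{uv} = (cos(α))(-sin(α)) + (sin(α))(cos(α)) = 0
g'_{vv} = (-sin(α))(-sin(α)) + (cos(α))(cos(α)) = 1
g'_{ij} = diag(1, 1)
The Euclidean metric is invariant under rotations.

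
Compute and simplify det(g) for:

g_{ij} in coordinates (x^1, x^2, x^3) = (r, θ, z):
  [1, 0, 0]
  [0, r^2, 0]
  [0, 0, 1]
Diagonal metric: det(g) = g_{11}·g_{22}·g_{33}
= (1)·(r^2)·(1)
det(g) = r^2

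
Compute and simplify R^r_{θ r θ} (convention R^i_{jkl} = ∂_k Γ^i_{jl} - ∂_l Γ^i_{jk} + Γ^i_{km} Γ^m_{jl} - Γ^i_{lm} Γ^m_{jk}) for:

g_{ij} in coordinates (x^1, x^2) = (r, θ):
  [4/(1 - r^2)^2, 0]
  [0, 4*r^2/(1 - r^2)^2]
Non-zero Christoffel symbols (Γ^k_{ij} = Γ^k_{ji}):
Γ^r_{r r} = 2*r/(1 - r^2)
Γ^r_{θ θ} = (r^3 + r)/(r^2 - 1)
Γ^θ_{r θ} = (-r^2 - 1)/(r^3 - r)
R^r_{θ r θ} = ∂_r Γ^r_{θ θ} - ∂_θ Γ^r_{θ r} + Γ^r_{r m} Γ^m_{θ θ} - Γ^r_{θ m} Γ^m_{θ r}
  = ((r^4 - 4*r^2 - 1)/(r^2 - 1)^2) - (0) + (-2*r^2*(r^2 + 1)/(r^2 - 1)^2) - (-(r^2 + 1)^2/(r^2 - 1)^2) = -4*r^2/(r^2 - 1)^2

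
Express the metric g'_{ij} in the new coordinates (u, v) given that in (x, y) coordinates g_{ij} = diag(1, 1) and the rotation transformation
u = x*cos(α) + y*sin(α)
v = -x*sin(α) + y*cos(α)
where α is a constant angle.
Invert the transformation: x = u*cos(α) - v*sin(α), y = u*sin(α) + v*cos(α)
g'_{ij} = (∂x^k/∂x'^i)(∂x^l/∂x'^j) g_{kl}; with g_{kl} = δ_{kl} this is Σ_k (∂x^k/∂x'^i)(∂x^k/∂x'^j).
Jacobian: ∂x/∂u = cos(α), ∂x/∂v = -sin(α), ∂y/∂u = sin(α), ∂y/∂v = cos(α)
g'_{uu} = (cos(α))(cos(α)) + (sin(α))(sin(α)) = 1
g'_{uv} = (cos(α))(-sin(α)) + (sin(α))(cos(α)) = 0
g'_{vv} = (-sin(α))(-sin(α)) + (cos(α))(cos(α)) = 1
g'_{ij} = diag(1, 1)
The Euclidean metric is invariant under rotations.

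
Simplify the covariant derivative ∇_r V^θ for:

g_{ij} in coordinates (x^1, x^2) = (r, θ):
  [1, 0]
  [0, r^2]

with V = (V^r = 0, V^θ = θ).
Non-zero Christoffel symbols:
Γ^r_{θ θ} = -r
Γ^θ_{r θ} = 1/r
∇_r V^θ = ∂_r V^θ + Γ^θ_{r j} V^j
  = (0) + (0)(0) + (1/r)(θ)
  = θ/r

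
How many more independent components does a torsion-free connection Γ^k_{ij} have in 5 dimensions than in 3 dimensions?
Independent components in n dimensions: n × n(n+1)/2 = n^2(n+1)/2.
5D: 5 × 15 = 75
3D: 3 × 6 = 18
Difference = 75 - 18 = 57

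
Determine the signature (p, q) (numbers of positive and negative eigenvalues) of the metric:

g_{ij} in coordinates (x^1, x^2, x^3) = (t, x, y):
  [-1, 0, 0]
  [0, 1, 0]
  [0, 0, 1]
The metric is diagonal, so its eigenvalues are the diagonal entries: -1, 1, 1 (at a generic point, where coordinate-dependent entries are positive).
2 positive, 1 negative.
(2, 1) - Lorentzian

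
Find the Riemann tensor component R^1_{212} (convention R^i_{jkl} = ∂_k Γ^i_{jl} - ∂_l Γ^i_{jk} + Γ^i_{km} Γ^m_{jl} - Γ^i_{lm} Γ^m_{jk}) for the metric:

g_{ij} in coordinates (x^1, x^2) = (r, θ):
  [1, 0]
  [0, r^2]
Non-zero Christoffel symbols (Γ^k_{ij} = Γ^k_{ji}):
Γ^r_{θ θ} = -r
Γ^θ_{r θ} = 1/r
R^r_{θ r θ} = ∂_r Γ^r_{θ θ} - ∂_θ Γ^r_{θ r} + Γ^r_{r m} Γ^m_{θ θ} - Γ^r_{θ m} Γ^m_{θ r}
  = (-1) - (0) + (0) - (-1) = 0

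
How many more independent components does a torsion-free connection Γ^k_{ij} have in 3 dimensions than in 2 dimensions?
Independent components in n dimensions: n × n(n+1)/2 = n^2(n+1)/2.
3D: 3 × 6 = 18
2D: 2 × 3 = 6
Difference = 18 - 6 = 12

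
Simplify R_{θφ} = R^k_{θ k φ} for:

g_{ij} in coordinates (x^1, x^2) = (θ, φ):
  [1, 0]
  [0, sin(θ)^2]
Non-zero Christoffel symbols (Γ^k_{ij} = Γ^k_{ji}):
Γ^θ_{φ φ} = -sin(2*θ)/2
Γ^φ_{θ φ} = 1/tan(θ)
R^θ_{θ θ φ} = 0 (a repeated index in an antisymmetric pair)
R^φ_{θ φ φ} = 0 (a repeated index in an antisymmetric pair)
R_{θφ} = R^θ_{θ θ φ} + R^φ_{θ φ φ} = (0) + (0) = 0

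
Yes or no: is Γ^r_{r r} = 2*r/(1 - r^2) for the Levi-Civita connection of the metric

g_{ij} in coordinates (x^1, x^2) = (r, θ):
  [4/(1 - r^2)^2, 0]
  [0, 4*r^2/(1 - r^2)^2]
Γ^r_{r r} = (1/2) g^{rr} (∂_r g_{rr} + ∂_r g_{rr} - ∂_r g_{rr}) = (1/2)((1 - r^2)^2/4)((16*r/(1 - r^2)^3) + (16*r/(1 - r^2)^3) - (16*r/(1 - r^2)^3)) = 2*r/(1 - r^2)
This equals the proposed value 2*r/(1 - r^2).
Yes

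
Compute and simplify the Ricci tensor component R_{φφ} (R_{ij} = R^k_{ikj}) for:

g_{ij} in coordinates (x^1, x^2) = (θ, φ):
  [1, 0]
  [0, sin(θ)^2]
Non-zero Christoffel symbols (Γ^k_{ij} = Γ^k_{ji}):
Γ^θ_{φ φ} = -sin(2*θ)/2
Γ^φ_{θ φ} = 1/tan(θ)
R^θ_{φ θ φ} = ∂_θ Γ^θ_{φ φ} - ∂_φ Γ^θ_{φ θ} + Γ^θ_{θ m} Γ^m_{φ φ} - Γ^θ_{φ m} Γ^m_{φ θ}
  = (-cos(2*θ)) - (0) + (0) - (-cos(θ)^2) = sin(θ)^2
R^φ_{φ φ φ} = 0 (a repeated index in an antisymmetric pair)
R_{φφ} = R^θ_{φ θ φ} + R^φ_{φ φ φ} = (sin(θ)^2) + (0) = sin(θ)^2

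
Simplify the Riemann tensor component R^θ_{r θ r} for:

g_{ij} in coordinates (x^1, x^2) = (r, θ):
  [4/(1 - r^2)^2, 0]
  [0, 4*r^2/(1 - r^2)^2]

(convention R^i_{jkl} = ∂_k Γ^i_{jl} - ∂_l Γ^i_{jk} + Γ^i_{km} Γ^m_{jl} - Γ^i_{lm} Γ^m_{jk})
Non-zero Christoffel symbols (Γ^k_{ij} = Γ^k_{ji}):
Γ^r_{r r} = 2*r/(1 - r^2)
Γ^r_{θ θ} = (r^3 + r)/(r^2 - 1)
Γ^θ_{r θ} = (-r^2 - 1)/(r^3 - r)
R^θ_{r θ r} = ∂_θ Γ^θ_{r r} - ∂_r Γ^θ_{r θ} + Γ^θ_{θ m} Γ^m_{r r} - Γ^θ_{r m} Γ^m_{r θ}
  = (0) - ((r^4 + 4*r^2 - 1)/(r^3 - r)^2) + (2*(r^2 + 1)/(r^2 - 1)^2) - ((r^2 + 1)^2/(r^3 - r)^2) = -4/(r^2 - 1)^2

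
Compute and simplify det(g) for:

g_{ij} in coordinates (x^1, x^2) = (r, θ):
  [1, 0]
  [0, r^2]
For a 2×2 metric: det(g) = g_{11}·g_{22} - g_{12}·g_{21}
= (1)·(r^2) - (0)·(0)
= r^2 - 0
det(g) = r^2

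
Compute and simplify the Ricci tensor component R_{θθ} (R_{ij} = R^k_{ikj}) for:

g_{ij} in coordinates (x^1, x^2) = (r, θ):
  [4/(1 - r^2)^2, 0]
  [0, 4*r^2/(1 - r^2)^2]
Non-zero Christoffel symbols (Γ^k_{ij} = Γ^k_{ji}):
Γ^r_{r r} = 2*r/(1 - r^2)
Γ^r_{θ θ} = (r^3 + r)/(r^2 - 1)
Γ^θ_{r θ} = (-r^2 - 1)/(r^3 - r)
R^r_{θ r θ} = ∂_r Γ^r_{θ θ} - ∂_θ Γ^r_{θ r} + Γ^r_{r m} Γ^m_{θ θ} - Γ^r_{θ m} Γ^m_{θ r}
  = ((r^4 - 4*r^2 - 1)/(r^2 - 1)^2) - (0) + (-2*r^2*(r^2 + 1)/(r^2 - 1)^2) - (-(r^2 + 1)^2/(r^2 - 1)^2) = -4*r^2/(r^2 - 1)^2
R^θ_{θ θ θ} = 0 (a repeated index in an antisymmetric pair)
R_{θθ} = R^r_{θ r θ} + R^θ_{θ θ θ} = (-4*r^2/(r^2 - 1)^2) + (0) = -4*r^2/(r^2 - 1)^2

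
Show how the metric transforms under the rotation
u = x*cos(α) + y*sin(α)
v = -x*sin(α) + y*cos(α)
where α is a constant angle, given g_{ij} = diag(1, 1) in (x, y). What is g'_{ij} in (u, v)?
Invert the transformation: x = u*cos(α) - v*sin(α), y = u*sin(α) + v*cos(α)
g'_{ij} = (∂x^k/∂x'^i)(∂x^l/∂x'^j) g_{kl}; with g_{kl} = δ_{kl} this is Σ_k (∂x^k/∂x'^i)(∂x^k/∂x'^j).
Jacobian: ∂x/∂u = cos(α), ∂x/∂v = -sin(α), ∂y/∂u = sin(α), ∂y/∂v = cos(α)
g'_{uu} = (cos(α))(cos(α)) + (sin(α))(sin(α)) = 1
g'_{uv} = (cos(α))(-sin(α)) + (sin(α))(cos(α)) = 0
g'_{vv} = (-sin(α))(-sin(α)) + (cos(α))(cos(α)) = 1
g'_{ij} = diag(1, 1)
The Euclidean metric is invariant under rotations.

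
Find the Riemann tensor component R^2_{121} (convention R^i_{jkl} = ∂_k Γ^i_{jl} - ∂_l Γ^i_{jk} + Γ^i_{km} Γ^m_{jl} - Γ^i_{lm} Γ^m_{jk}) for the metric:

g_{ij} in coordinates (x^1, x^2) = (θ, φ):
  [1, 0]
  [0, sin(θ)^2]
Non-zero Christoffel symbols (Γ^k_{ij} = Γ^k_{ji}):
Γ^θ_{φ φ} = -sin(2*θ)/2
Γ^φ_{θ φ} = 1/tan(θ)
R^φ_{θ φ θ} = ∂_φ Γ^φ_{θ θ} - ∂_θ Γ^φ_{θ φ} + Γ^φ_{φ m} Γ^m_{θ θ} - Γ^φ_{θ m} Γ^m_{θ φ}
  = (0) - (-1/sin(θ)^2) + (0) - (1/tan(θ)^2) = 1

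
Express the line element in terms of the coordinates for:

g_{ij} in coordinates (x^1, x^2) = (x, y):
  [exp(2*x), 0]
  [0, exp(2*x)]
ds^2 = g_{ij} dx^i dx^j; only the non-zero components contribute.
ds^2 = exp(2*x) dx^2 + exp(2*x) dy^2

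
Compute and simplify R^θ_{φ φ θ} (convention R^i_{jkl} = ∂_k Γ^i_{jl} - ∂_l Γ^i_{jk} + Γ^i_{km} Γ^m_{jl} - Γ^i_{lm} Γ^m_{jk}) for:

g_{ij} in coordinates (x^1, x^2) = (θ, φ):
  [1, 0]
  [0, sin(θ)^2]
Non-zero Christoffel symbols (Γ^k_{ij} = Γ^k_{ji}):
Γ^θ_{φ φ} = -sin(2*θ)/2
Γ^φ_{θ φ} = 1/tan(θ)
R^θ_{φ φ θ} = ∂_φ Γ^θ_{φ θ} - ∂_θ Γ^θ_{φ φ} + Γ^θ_{φ m} Γ^m_{φ θ} - Γ^θ_{θ m} Γ^m_{φ φ}
  = (0) - (-cos(2*θ)) + (-cos(θ)^2) - (0) = -sin(θ)^2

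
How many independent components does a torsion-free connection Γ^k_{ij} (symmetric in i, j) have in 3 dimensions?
Γ^k_{ij} has n choices for the upper index and n(n+1)/2 independent symmetric lower index pairs.
Total = 3 × 3×4/2 = 3 × 6 = 18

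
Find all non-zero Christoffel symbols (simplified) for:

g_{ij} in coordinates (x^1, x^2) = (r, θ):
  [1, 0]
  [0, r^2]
Using Γ^k_{ij} = (1/2) g^{km} (∂_i g_{mj} + ∂_j g_{mi} - ∂_m g_{ij}); the metric is diagonal, so only the m = k term contributes.
Non-zero symbols (using the symmetry Γ^k_{ij} = Γ^k_{ji}):
Γ^r_{θ θ} = (1/2) g^{rr} (∂_θ g_{rθ} + ∂_θ g_{rθ} - ∂_r g_{θθ}) = (1/2)(1)((0) + (0) - (2*r)) = -r
Γ^θ_{r θ} = (1/2) g^{θθ} (∂_r g_{θθ} + ∂_θ g_{θr} - ∂_θ g_{rθ}) = (1/2)(1/r^2)((2*r) + (0) - (0)) = 1/r
All other Christoffel symbols are zero.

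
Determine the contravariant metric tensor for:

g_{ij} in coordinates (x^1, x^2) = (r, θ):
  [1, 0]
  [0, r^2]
The metric is diagonal, so g^{ij} is diagonal with entries 1/g_{ii}: diag(1, 1/(r^2)).
g^{ij}:
  [1, 0]
  [0, 1/r^2]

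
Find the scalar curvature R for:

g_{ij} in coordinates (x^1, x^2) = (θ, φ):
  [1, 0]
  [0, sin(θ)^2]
Non-zero Christoffel symbols (Γ^k_{ij} = Γ^k_{ji}):
Γ^θ_{φ φ} = -sin(2*θ)/2
Γ^φ_{θ φ} = 1/tan(θ)
Ricci tensor (R_{ij} = R^k_{ikj}): R_{θθ} = 1, R_{θφ} = 0, R_{φφ} = sin(θ)^2
Inverse metric: g^{θθ} = 1, g^{φφ} = 1/sin(θ)^2
R = g^{ij} R_{ij} = (1)(1) + (1/sin(θ)^2)(sin(θ)^2) = 2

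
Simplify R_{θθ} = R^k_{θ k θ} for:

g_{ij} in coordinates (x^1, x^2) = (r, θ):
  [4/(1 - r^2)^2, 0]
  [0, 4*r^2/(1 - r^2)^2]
Non-zero Christoffel symbols (Γ^k_{ij} = Γ^k_{ji}):
Γ^r_{r r} = 2*r/(1 - r^2)
Γ^r_{θ θ} = (r^3 + r)/(r^2 - 1)
Γ^θ_{r θ} = (-r^2 - 1)/(r^3 - r)
R^r_{θ r θ} = ∂_r Γ^r_{θ θ} - ∂_θ Γ^r_{θ r} + Γ^r_{r m} Γ^m_{θ θ} - Γ^r_{θ m} Γ^m_{θ r}
  = ((r^4 - 4*r^2 - 1)/(r^2 - 1)^2) - (0) + (-2*r^2*(r^2 + 1)/(r^2 - 1)^2) - (-(r^2 + 1)^2/(r^2 - 1)^2) = -4*r^2/(r^2 - 1)^2
R^θ_{θ θ θ} = 0 (a repeated index in an antisymmetric pair)
R_{θθ} = R^r_{θ r θ} + R^θ_{θ θ θ} = (-4*r^2/(r^2 - 1)^2) + (0) = -4*r^2/(r^2 - 1)^2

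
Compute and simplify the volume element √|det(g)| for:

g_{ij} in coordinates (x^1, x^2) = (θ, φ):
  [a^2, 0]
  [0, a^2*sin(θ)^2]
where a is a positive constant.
det(g) = a^4*sin(θ)^2
√|det(g)| = a^2*sin(θ) (taking 0 < θ < π so that |sin(θ)| = sin(θ))
Volume element: dV = a^2*sin(θ) dθ dφ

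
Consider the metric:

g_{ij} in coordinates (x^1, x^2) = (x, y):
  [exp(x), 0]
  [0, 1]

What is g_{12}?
With x^1 = x, x^2 = y, g_{12} = g_{xy} is the row-1, column-2 entry of the matrix.
g_{12} = 0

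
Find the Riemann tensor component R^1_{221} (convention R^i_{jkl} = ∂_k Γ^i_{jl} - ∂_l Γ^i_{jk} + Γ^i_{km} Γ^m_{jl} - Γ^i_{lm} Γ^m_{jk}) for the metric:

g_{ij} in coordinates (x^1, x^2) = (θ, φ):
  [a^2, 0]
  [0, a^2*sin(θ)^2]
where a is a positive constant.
Non-zero Christoffel symbols (Γ^k_{ij} = Γ^k_{ji}):
Γ^θ_{φ φ} = -sin(2*θ)/2
Γ^φ_{θ φ} = 1/tan(θ)
R^θ_{φ φ θ} = ∂_φ Γ^θ_{φ θ} - ∂_θ Γ^θ_{φ φ} + Γ^θ_{φ m} Γ^m_{φ θ} - Γ^θ_{θ m} Γ^m_{φ φ}
  = (0) - (-cos(2*θ)) + (-cos(θ)^2) - (0) = -sin(θ)^2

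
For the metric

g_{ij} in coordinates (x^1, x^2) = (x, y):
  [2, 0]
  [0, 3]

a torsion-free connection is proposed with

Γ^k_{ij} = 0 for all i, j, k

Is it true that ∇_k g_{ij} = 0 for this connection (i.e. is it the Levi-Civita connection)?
Using ∇_k g_{ij} = ∂_k g_{ij} - Γ^m_{ki} g_{mj} - Γ^m_{kj} g_{im}:
e.g. ∇_y g_{xy} = (0) - (0) - (0) = 0
Every component ∇_k g_{ij} vanishes: the connection is metric compatible.
Yes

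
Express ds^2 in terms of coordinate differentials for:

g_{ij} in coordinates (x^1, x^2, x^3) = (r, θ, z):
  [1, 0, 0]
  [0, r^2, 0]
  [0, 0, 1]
ds^2 = g_{ij} dx^i dx^j; only the non-zero components contribute.
ds^2 = dr^2 + r^2 dθ^2 + dz^2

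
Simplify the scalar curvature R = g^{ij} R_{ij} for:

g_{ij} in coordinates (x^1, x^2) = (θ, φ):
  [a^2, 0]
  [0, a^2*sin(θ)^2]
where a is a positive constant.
Non-zero Christoffel symbols (Γ^k_{ij} = Γ^k_{ji}):
Γ^θ_{φ φ} = -sin(2*θ)/2
Γ^φ_{θ φ} = 1/tan(θ)
Ricci tensor (R_{ij} = R^k_{ikj}): R_{θθ} = 1, R_{θφ} = 0, R_{φφ} = sin(θ)^2
Inverse metric: g^{θθ} = 1/a^2, g^{φφ} = 1/(a^2*sin(θ)^2)
R = g^{ij} R_{ij} = (1/a^2)(1) + (1/(a^2*sin(θ)^2))(sin(θ)^2) = 2/a^2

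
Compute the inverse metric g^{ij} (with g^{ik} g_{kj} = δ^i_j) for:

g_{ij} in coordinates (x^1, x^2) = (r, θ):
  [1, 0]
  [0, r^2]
The metric is diagonal, so g^{ij} is diagonal with entries 1/g_{ii}: diag(1, 1/(r^2)).
g^{ij}:
  [1, 0]
  [0, 1/r^2]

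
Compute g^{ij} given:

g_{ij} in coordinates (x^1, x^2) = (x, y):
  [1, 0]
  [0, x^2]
The metric is diagonal, so g^{ij} is diagonal with entries 1/g_{ii}: diag(1, 1/(x^2)).
g^{ij}:
  [1, 0]
  [0, 1/x^2]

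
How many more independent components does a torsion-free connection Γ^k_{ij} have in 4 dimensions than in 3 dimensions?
Independent components in n dimensions: n × n(n+1)/2 = n^2(n+1)/2.
4D: 4 × 10 = 40
3D: 3 × 6 = 18
Difference = 40 - 18 = 22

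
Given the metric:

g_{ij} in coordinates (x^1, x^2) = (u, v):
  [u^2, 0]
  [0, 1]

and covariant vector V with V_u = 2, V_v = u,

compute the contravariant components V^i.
Inverse metric (diagonal): g^{uu} = 1/u^2, g^{vv} = 1
V^i = g^{ij} V_j:
V^u = (1/u^2)(2) + (0)(u) = 2/u^2
V^v = (0)(2) + (1)(u) = u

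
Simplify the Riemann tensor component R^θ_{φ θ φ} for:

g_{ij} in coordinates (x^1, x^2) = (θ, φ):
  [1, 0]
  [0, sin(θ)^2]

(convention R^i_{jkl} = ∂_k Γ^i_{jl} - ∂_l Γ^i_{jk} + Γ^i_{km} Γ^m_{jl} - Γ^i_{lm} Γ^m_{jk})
Non-zero Christoffel symbols (Γ^k_{ij} = Γ^k_{ji}):
Γ^θ_{φ φ} = -sin(2*θ)/2
Γ^φ_{θ φ} = 1/tan(θ)
R^θ_{φ θ φ} = ∂_θ Γ^θ_{φ φ} - ∂_φ Γ^θ_{φ θ} + Γ^θ_{θ m} Γ^m_{φ φ} - Γ^θ_{φ m} Γ^m_{φ θ}
  = (-cos(2*θ)) - (0) + (0) - (-cos(θ)^2) = sin(θ)^2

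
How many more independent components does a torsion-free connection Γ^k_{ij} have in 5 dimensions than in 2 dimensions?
Independent components in n dimensions: n × n(n+1)/2 = n^2(n+1)/2.
5D: 5 × 15 = 75
2D: 2 × 3 = 6
Difference = 75 - 6 = 69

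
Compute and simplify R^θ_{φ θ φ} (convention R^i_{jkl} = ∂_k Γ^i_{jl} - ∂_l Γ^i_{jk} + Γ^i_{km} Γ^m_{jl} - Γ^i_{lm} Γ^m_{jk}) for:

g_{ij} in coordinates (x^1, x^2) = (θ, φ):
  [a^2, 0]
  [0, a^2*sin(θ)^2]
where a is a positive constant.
Non-zero Christoffel symbols (Γ^k_{ij} = Γ^k_{ji}):
Γ^θ_{φ φ} = -sin(2*θ)/2
Γ^φ_{θ φ} = 1/tan(θ)
R^θ_{φ θ φ} = ∂_θ Γ^θ_{φ φ} - ∂_φ Γ^θ_{φ θ} + Γ^θ_{θ m} Γ^m_{φ φ} - Γ^θ_{φ m} Γ^m_{φ θ}
  = (-cos(2*θ)) - (0) + (0) - (-cos(θ)^2) = sin(θ)^2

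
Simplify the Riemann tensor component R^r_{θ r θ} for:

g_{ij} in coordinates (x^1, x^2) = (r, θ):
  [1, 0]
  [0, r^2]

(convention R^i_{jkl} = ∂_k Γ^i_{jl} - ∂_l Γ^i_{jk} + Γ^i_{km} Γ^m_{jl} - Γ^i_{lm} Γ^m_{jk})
Non-zero Christoffel symbols (Γ^k_{ij} = Γ^k_{ji}):
Γ^r_{θ θ} = -r
Γ^θ_{r θ} = 1/r
R^r_{θ r θ} = ∂_r Γ^r_{θ θ} - ∂_θ Γ^r_{θ r} + Γ^r_{r m} Γ^m_{θ θ} - Γ^r_{θ m} Γ^m_{θ r}
  = (-1) - (0) + (0) - (-1) = 0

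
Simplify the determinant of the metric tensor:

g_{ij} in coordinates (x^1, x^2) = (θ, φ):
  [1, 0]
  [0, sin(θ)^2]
For a 2×2 metric: det(g) = g_{11}·g_{22} - g_{12}·g_{21}
= (1)·(sin(θ)^2) - (0)·(0)
= sin(θ)^2 - 0
det(g) = sin(θ)^2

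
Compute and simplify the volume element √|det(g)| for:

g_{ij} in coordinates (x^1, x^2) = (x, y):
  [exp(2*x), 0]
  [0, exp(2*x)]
det(g) = exp(4*x)
√|det(g)| = exp(2*x)
Volume element: dV = exp(2*x) dx dy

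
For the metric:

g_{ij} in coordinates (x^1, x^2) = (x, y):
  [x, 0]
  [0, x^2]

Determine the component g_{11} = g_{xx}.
With x^1 = x, x^2 = y, g_{11} = g_{xx} is the row-1, column-1 entry of the matrix.
g_{11} = x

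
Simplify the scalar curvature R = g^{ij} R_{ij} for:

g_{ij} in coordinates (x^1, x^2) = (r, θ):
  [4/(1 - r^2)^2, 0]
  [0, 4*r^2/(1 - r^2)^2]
Non-zero Christoffel symbols (Γ^k_{ij} = Γ^k_{ji}):
Γ^r_{r r} = 2*r/(1 - r^2)
Γ^r_{θ θ} = (r^3 + r)/(r^2 - 1)
Γ^θ_{r θ} = (-r^2 - 1)/(r^3 - r)
Ricci tensor (R_{ij} = R^k_{ikj}): R_{rr} = -4/(r^2 - 1)^2, R_{rθ} = 0, R_{θθ} = -4*r^2/(r^2 - 1)^2
Inverse metric: g^{rr} = (1 - r^2)^2/4, g^{θθ} = (1 - r^2)^2/(4*r^2)
R = g^{ij} R_{ij} = ((1 - r^2)^2/4)(-4/(r^2 - 1)^2) + ((1 - r^2)^2/(4*r^2))(-4*r^2/(r^2 - 1)^2) = -2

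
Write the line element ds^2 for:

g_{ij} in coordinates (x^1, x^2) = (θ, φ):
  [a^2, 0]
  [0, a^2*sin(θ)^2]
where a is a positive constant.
ds^2 = g_{ij} dx^i dx^j; only the non-zero components contribute.
ds^2 = a^2 dθ^2 + a^2*sin(θ)^2 dφ^2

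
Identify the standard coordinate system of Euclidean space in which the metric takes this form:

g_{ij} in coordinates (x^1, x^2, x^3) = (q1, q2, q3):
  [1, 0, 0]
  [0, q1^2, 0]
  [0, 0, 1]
The line element ds^2 = dq1^2 + q1^2 dq2^2 + dq3^2 is dr^2 + r^2 dθ^2 + dz^2 with q1 = r, q2 = θ, q3 = z.
cylindrical coordinates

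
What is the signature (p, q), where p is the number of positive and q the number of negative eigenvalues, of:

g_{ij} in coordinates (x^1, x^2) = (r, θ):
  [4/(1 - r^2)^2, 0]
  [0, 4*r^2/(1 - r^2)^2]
The metric is diagonal, so its eigenvalues are the diagonal entries: 4/(1 - r^2)^2, 4*r^2/(1 - r^2)^2 (at a generic point, where coordinate-dependent entries are positive).
2 positive, 0 negative.
(2, 0) - Riemannian (positive definite)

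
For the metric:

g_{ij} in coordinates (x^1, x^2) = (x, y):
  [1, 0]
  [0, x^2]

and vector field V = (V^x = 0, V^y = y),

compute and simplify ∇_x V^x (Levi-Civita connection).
Non-zero Christoffel symbols:
Γ^x_{y y} = -x
Γ^y_{x y} = 1/x
∇_x V^x = ∂_x V^x + Γ^x_{x j} V^j
  = (0) + (0)(0) + (0)(y)
  = 0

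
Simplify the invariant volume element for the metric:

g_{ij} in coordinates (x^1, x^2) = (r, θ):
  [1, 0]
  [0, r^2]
det(g) = r^2
√|det(g)| = r
Volume element: dV = r dr dθ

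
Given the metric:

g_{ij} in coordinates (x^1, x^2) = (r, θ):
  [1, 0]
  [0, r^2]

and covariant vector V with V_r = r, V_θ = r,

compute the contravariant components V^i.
Inverse metric (diagonal): g^{rr} = 1, g^{θθ} = 1/r^2
V^i = g^{ij} V_j:
V^r = (1)(r) + (0)(r) = r
V^θ = (0)(r) + (1/r^2)(r) = 1/r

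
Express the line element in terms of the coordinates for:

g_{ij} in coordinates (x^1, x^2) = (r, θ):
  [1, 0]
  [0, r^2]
ds^2 = g_{ij} dx^i dx^j; only the non-zero components contribute.
ds^2 = dr^2 + r^2 dθ^2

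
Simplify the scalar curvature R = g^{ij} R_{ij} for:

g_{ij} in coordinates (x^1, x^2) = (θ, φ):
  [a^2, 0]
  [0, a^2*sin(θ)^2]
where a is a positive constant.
Non-zero Christoffel symbols (Γ^k_{ij} = Γ^k_{ji}):
Γ^θ_{φ φ} = -sin(2*θ)/2
Γ^φ_{θ φ} = 1/tan(θ)
Ricci tensor (R_{ij} = R^k_{ikj}): R_{θθ} = 1, R_{θφ} = 0, R_{φφ} = sin(θ)^2
Inverse metric: g^{θθ} = 1/a^2, g^{φφ} = 1/(a^2*sin(θ)^2)
R = g^{ij} R_{ij} = (1/a^2)(1) + (1/(a^2*sin(θ)^2))(sin(θ)^2) = 2/a^2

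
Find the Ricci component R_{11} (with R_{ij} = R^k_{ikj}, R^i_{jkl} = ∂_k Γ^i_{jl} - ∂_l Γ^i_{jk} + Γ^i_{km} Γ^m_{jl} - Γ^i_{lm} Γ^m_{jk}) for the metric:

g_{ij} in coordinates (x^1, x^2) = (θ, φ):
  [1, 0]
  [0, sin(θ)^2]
Non-zero Christoffel symbols (Γ^k_{ij} = Γ^k_{ji}):
Γ^θ_{φ φ} = -sin(2*θ)/2
Γ^φ_{θ φ} = 1/tan(θ)
R^θ_{θ θ θ} = 0 (a repeated index in an antisymmetric pair)
R^φ_{θ φ θ} = ∂_φ Γ^φ_{θ θ} - ∂_θ Γ^φ_{θ φ} + Γ^φ_{φ m} Γ^m_{θ θ} - Γ^φ_{θ m} Γ^m_{θ φ}
  = (0) - (-1/sin(θ)^2) + (0) - (1/tan(θ)^2) = 1
R_{θθ} = R^θ_{θ θ θ} + R^φ_{θ φ θ} = (0) + (1) = 1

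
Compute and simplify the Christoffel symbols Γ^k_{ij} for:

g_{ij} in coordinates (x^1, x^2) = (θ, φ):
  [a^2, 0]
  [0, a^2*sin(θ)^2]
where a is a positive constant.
Using Γ^k_{ij} = (1/2) g^{km} (∂_i g_{mj} + ∂_j g_{mi} - ∂_m g_{ij}); the metric is diagonal, so only the m = k term contributes.
Non-zero symbols (using the symmetry Γ^k_{ij} = Γ^k_{ji}):
Γ^θ_{φ φ} = (1/2) g^{θθ} (∂_φ g_{θφ} + ∂_φ g_{θφ} - ∂_θ g_{φφ}) = (1/2)(1/a^2)((0) + (0) - (a^2*sin(2*θ))) = -sin(2*θ)/2
Γ^φ_{θ φ} = (1/2) g^{φφ} (∂_θ g_{φφ} + ∂_φ g_{φθ} - ∂_φ g_{θφ}) = (1/2)(1/(a^2*sin(θ)^2))((a^2*sin(2*θ)) + (0) - (0)) = 1/tan(θ)
All other Christoffel symbols are zero.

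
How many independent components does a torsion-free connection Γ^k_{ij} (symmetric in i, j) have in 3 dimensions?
Γ^k_{ij} has n choices for the upper index and n(n+1)/2 independent symmetric lower index pairs.
Total = 3 × 3×4/2 = 3 × 6 = 18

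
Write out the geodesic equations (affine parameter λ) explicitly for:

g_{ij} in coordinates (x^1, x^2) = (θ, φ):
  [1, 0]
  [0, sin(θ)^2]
Geodesic equation: d^2x^k/dλ^2 + Γ^k_{ij} (dx^i/dλ)(dx^j/dλ) = 0.
Non-zero Christoffel symbols:
Γ^θ_{φ φ} = -sin(2*θ)/2
Γ^φ_{θ φ} = 1/tan(θ)
Substituting (the symmetric pair Γ^k_{ij}, Γ^k_{ji} combines into a factor 2):
d^2θ/dλ^2 - (sin(2*θ)/2) (dφ/dλ)^2 = 0
d^2φ/dλ^2 + (2/tan(θ)) (dθ/dλ)(dφ/dλ) = 0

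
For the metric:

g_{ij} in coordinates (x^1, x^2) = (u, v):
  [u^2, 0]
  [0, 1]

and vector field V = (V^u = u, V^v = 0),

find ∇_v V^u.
Non-zero Christoffel symbols:
Γ^u_{u u} = 1/u
∇_v V^u = ∂_v V^u + Γ^u_{v j} V^j
  = (0) + (0)(u) + (0)(0)
  = 0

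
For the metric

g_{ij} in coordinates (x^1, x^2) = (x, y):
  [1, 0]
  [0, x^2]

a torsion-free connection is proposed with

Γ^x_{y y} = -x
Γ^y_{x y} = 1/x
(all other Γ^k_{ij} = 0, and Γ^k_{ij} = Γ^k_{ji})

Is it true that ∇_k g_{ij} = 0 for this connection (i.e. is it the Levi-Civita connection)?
Using ∇_k g_{ij} = ∂_k g_{ij} - Γ^m_{ki} g_{mj} - Γ^m_{kj} g_{im}:
e.g. ∇_x g_{yy} = (2*x) - (x) - (x) = 0
Every component ∇_k g_{ij} vanishes: the connection is metric compatible.
Yes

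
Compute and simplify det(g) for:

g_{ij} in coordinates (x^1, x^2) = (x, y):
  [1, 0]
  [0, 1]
For a 2×2 metric: det(g) = g_{11}·g_{22} - g_{12}·g_{21}
= (1)·(1) - (0)·(0)
= 1 - 0
det(g) = 1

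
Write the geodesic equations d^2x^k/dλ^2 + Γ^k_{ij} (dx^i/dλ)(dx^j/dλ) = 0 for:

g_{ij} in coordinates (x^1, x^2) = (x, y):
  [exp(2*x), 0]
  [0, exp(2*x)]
Geodesic equation: d^2x^k/dλ^2 + Γ^k_{ij} (dx^i/dλ)(dx^j/dλ) = 0.
Non-zero Christoffel symbols:
Γ^x_{x x} = 1
Γ^x_{y y} = -1
Γ^y_{x y} = 1
Substituting (the symmetric pair Γ^k_{ij}, Γ^k_{ji} combines into a factor 2):
d^2x/dλ^2 + (dx/dλ)^2 - (dy/dλ)^2 = 0
d^2y/dλ^2 + 2 (dx/dλ)(dy/dλ) = 0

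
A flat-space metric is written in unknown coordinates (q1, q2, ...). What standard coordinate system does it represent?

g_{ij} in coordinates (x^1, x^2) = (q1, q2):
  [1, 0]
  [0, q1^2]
The line element ds^2 = dq1^2 + q1^2 dq2^2 is dr^2 + r^2 dθ^2 with q1 = r, q2 = θ.
polar coordinates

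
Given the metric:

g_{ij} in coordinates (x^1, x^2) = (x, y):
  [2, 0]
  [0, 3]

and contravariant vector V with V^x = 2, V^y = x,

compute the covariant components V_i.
V_i = g_{ij} V^j:
V_x = (2)(2) + (0)(x) = 4
V_y = (0)(2) + (3)(x) = 3*x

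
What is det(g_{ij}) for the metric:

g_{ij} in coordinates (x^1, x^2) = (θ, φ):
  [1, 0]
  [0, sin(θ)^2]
For a 2×2 metric: det(g) = g_{11}·g_{22} - g_{12}·g_{21}
= (1)·(sin(θ)^2) - (0)·(0)
= sin(θ)^2 - 0
det(g) = sin(θ)^2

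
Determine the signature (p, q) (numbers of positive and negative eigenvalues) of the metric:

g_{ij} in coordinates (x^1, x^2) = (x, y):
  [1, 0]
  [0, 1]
The metric is diagonal, so its eigenvalues are the diagonal entries: 1, 1 (at a generic point, where coordinate-dependent entries are positive).
2 positive, 0 negative.
(2, 0) - Riemannian (positive definite)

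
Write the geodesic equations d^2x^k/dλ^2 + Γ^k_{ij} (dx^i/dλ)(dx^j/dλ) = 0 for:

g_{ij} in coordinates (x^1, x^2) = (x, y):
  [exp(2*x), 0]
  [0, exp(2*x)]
Geodesic equation: d^2x^k/dλ^2 + Γ^k_{ij} (dx^i/dλ)(dx^j/dλ) = 0.
Non-zero Christoffel symbols:
Γ^x_{x x} = 1
Γ^x_{y y} = -1
Γ^y_{x y} = 1
Substituting (the symmetric pair Γ^k_{ij}, Γ^k_{ji} combines into a factor 2):
d^2x/dλ^2 + (dx/dλ)^2 - (dy/dλ)^2 = 0
d^2y/dλ^2 + 2 (dx/dλ)(dy/dλ) = 0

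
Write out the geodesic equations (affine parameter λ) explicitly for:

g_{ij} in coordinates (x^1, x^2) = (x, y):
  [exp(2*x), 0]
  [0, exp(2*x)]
Geodesic equation: d^2x^k/dλ^2 + Γ^k_{ij} (dx^i/dλ)(dx^j/dλ) = 0.
Non-zero Christoffel symbols:
Γ^x_{x x} = 1
Γ^x_{y y} = -1
Γ^y_{x y} = 1
Substituting (the symmetric pair Γ^k_{ij}, Γ^k_{ji} combines into a factor 2):
d^2x/dλ^2 + (dx/dλ)^2 - (dy/dλ)^2 = 0
d^2y/dλ^2 + 2 (dx/dλ)(dy/dλ) = 0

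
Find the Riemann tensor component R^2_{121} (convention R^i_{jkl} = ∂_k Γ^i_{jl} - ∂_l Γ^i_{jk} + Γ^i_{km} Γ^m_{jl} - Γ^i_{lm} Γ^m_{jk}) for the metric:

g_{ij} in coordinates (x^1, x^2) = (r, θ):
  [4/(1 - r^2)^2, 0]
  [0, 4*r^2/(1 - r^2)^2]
Non-zero Christoffel symbols (Γ^k_{ij} = Γ^k_{ji}):
Γ^r_{r r} = 2*r/(1 - r^2)
Γ^r_{θ θ} = (r^3 + r)/(r^2 - 1)
Γ^θ_{r θ} = (-r^2 - 1)/(r^3 - r)
R^θ_{r θ r} = ∂_θ Γ^θ_{r r} - ∂_r Γ^θ_{r θ} + Γ^θ_{θ m} Γ^m_{r r} - Γ^θ_{r m} Γ^m_{r θ}
  = (0) - ((r^4 + 4*r^2 - 1)/(r^3 - r)^2) + (2*(r^2 + 1)/(r^2 - 1)^2) - ((r^2 + 1)^2/(r^3 - r)^2) = -4/(r^2 - 1)^2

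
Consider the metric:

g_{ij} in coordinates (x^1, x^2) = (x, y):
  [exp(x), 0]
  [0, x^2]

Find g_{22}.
With x^1 = x, x^2 = y, g_{22} = g_{yy} is the row-2, column-2 entry of the matrix.
g_{22} = x^2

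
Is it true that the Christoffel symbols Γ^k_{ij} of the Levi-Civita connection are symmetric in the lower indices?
The Levi-Civita connection is torsion-free, which is exactly Γ^k_{ij} = Γ^k_{ji}.
Yes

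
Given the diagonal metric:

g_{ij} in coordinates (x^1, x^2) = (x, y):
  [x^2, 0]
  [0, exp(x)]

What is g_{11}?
With x^1 = x, x^2 = y, g_{11} = g_{xx} is the row-1, column-1 entry of the matrix.
g_{11} = x^2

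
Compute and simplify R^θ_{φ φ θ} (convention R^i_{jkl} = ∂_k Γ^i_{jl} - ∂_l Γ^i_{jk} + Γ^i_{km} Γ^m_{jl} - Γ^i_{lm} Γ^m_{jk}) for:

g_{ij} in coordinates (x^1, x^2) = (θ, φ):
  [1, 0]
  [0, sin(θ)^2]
Non-zero Christoffel symbols (Γ^k_{ij} = Γ^k_{ji}):
Γ^θ_{φ φ} = -sin(2*θ)/2
Γ^φ_{θ φ} = 1/tan(θ)
R^θ_{φ φ θ} = ∂_φ Γ^θ_{φ θ} - ∂_θ Γ^θ_{φ φ} + Γ^θ_{φ m} Γ^m_{φ θ} - Γ^θ_{θ m} Γ^m_{φ φ}
  = (0) - (-cos(2*θ)) + (-cos(θ)^2) - (0) = -sin(θ)^2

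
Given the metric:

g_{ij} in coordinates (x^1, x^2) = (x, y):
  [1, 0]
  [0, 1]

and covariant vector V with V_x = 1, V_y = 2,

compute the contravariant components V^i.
Inverse metric (diagonal): g^{xx} = 1, g^{yy} = 1
V^i = g^{ij} V_j:
V^x = (1)(1) + (0)(2) = 1
V^y = (0)(1) + (1)(2) = 2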